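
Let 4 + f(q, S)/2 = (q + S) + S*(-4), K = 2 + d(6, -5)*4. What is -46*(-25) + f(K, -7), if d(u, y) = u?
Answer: 1236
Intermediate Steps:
K = 26 (K = 2 + 6*4 = 2 + 24 = 26)
f(q, S) = -8 - 6*S + 2*q (f(q, S) = -8 + 2*((q + S) + S*(-4)) = -8 + 2*((S + q) - 4*S) = -8 + 2*(q - 3*S) = -8 + (-6*S + 2*q) = -8 - 6*S + 2*q)
-46*(-25) + f(K, -7) = -46*(-25) + (-8 - 6*(-7) + 2*26) = 1150 + (-8 + 42 + 52) = 1150 + 86 = 1236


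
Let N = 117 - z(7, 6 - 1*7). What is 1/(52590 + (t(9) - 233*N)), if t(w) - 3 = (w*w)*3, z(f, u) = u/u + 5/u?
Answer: 1/24643 ≈ 4.0579e-5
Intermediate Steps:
z(f, u) = 1 + 5/u
t(w) = 3 + 3*w² (t(w) = 3 + (w*w)*3 = 3 + w²*3 = 3 + 3*w²)
N = 121 (N = 117 - (5 + (6 - 1*7))/(6 - 1*7) = 117 - (5 + (6 - 7))/(6 - 7) = 117 - (5 - 1)/(-1) = 117 - (-1)*4 = 117 - 1*(-4) = 117 + 4 = 121)
1/(52590 + (t(9) - 233*N)) = 1/(52590 + ((3 + 3*9²) - 233*121)) = 1/(52590 + ((3 + 3*81) - 28193)) = 1/(52590 + ((3 + 243) - 28193)) = 1/(52590 + (246 - 28193)) = 1/(52590 - 27947) = 1/24643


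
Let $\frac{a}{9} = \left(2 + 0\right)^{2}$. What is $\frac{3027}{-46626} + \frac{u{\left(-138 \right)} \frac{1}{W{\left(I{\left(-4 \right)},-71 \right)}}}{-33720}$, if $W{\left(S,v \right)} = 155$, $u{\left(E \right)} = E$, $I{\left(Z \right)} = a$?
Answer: $- \frac{439291217}{6769318100} \approx -0.064894$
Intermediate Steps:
$a = 36$ ($a = 9 \left(2 + 0\right)^{2} = 9 \cdot 2^{2} = 9 \cdot 4 = 36$)
$I{\left(Z \right)} = 36$
$\frac{3027}{-46626} + \frac{u{\left(-138 \right)} \frac{1}{W{\left(I{\left(-4 \right)},-71 \right)}}}{-33720} = \frac{3027}{-46626} + \frac{\left(-138\right) \frac{1}{155}}{-33720} = 3027 \left(- \frac{1}{46626}\right) + \left(-138\right) \frac{1}{155} \left(- \frac{1}{33720}\right) = - \frac{1009}{15542} - - \frac{23}{871100} = - \frac{1009}{15542} + \frac{23}{871100} = - \frac{439291217}{6769318100}$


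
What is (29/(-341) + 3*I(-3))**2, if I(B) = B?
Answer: 9597604/116281 ≈ 82.538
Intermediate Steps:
(29/(-341) + 3*I(-3))**2 = (29/(-341) + 3*(-3))**2 = (29*(-1/341) - 9)**2 = (-29/341 - 9)**2 = (-3098/341)**2 = 9597604/116281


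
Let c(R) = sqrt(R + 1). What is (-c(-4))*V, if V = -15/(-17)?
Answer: -15*I*sqrt(3)/17 ≈ -1.5283*I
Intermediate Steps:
c(R) = sqrt(1 + R)
V = 15/17 (V = -15*(-1/17) = 15/17 ≈ 0.88235)
(-c(-4))*V = -sqrt(1 - 4)*(15/17) = -sqrt(-3)*(15/17) = -I*sqrt(3)*(15/17) = -15*I*sqrt(3)/17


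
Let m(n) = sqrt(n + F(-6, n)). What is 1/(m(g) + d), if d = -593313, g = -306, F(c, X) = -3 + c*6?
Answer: -197771/117340105438 - I*sqrt(345)/352020316314 ≈ -1.6855e-6 - 5.2765e-11*I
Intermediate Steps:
F(c, X) = -3 + 6*c
m(n) = sqrt(-39 + n) (m(n) = sqrt(n + (-3 + 6*(-6))) = sqrt(n + (-3 - 36)) = sqrt(n - 39) = sqrt(-39 + n))
1/(m(g) + d) = 1/(sqrt(-39 - 306) - 593313) = 1/(sqrt(-345) - 593313) = 1/(I*sqrt(345) - 593313) = 1/(-593313 + I*sqrt(345))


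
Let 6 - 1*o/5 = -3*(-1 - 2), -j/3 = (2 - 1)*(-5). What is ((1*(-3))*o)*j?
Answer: 675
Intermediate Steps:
j = 15 (j = -3*(2 - 1)*(-5) = -3*(-5) = 15)
o = -15 (o = 30 - (-15)*(-1 - 2) = 30 - (-15)*(-3) = 30 - 5*9 = 30 - 45 = -15)
((1*(-3))*o)*j = ((1*(-3))*(-15))*15 = -3*(-15)*15 = 45*15 = 675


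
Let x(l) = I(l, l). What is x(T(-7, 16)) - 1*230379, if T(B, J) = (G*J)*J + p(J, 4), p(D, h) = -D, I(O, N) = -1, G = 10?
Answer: -230380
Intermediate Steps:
T(B, J) = -J + 10*J² (T(B, J) = (10*J)*J - J = 10*J² - J = -J + 10*J²)
x(l) = -1
x(T(-7, 16)) - 1*230379 = -1 - 1*230379 = -1 - 230379 = -230380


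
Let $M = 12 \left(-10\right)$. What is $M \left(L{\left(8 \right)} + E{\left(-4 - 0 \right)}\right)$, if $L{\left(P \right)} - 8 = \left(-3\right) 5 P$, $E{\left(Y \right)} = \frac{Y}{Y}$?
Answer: $13320$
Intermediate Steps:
$E{\left(Y \right)} = 1$
$M = -120$
$L{\left(P \right)} = 8 - 15 P$ ($L{\left(P \right)} = 8 + \left(-3\right) 5 P = 8 - 15 P$)
$M \left(L{\left(8 \right)} + E{\left(-4 - 0 \right)}\right) = - 120 \left(\left(8 - 120\right) + 1\right) = - 120 \left(-112 + 1\right) = \left(-120\right) \left(-111\right) = 13320$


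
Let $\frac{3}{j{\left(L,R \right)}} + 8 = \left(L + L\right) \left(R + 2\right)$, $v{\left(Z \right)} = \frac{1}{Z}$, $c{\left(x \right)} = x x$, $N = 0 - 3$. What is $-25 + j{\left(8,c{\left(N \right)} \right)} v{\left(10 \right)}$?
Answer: $- \frac{13999}{560} \approx -24.998$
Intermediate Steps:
$N = -3$
$c{\left(x \right)} = x^{2}$
$j{\left(L,R \right)} = \frac{3}{-8 + 2 L \left(2 + R\right)}$ ($j{\left(L,R \right)} = \frac{3}{-8 + \left(L + L\right) \left(R + 2\right)} = \frac{3}{-8 + 2 L \left(2 + R\right)}$)
$-25 + j{\left(8,c{\left(N \right)} \right)} v{\left(10 \right)} = -25 + \frac{\frac{3}{2} \frac{1}{-4 + 2 \cdot 8 + 8 \left(-3\right)^{2}}}{10} = -25 + \frac{3}{2 \left(-4 + 16 + 8 \cdot 9\right)} \frac{1}{10} = -25 + \frac{3}{2 \left(-4 + 16 + 72\right)} \frac{1}{10} = -25 + \frac{3}{2 \cdot 84} \cdot \frac{1}{10} = -25 + \frac{3}{2} \cdot \frac{1}{84} \cdot \frac{1}{10} = -25 + \frac{1}{56} \cdot \frac{1}{10} = -25 + \frac{1}{560} = - \frac{13999}{560}$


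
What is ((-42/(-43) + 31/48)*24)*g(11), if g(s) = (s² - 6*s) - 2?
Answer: 177497/86 ≈ 2063.9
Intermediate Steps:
g(s) = -2 + s² - 6*s
((-42/(-43) + 31/48)*24)*g(11) = ((-42/(-43) + 31/48)*24)*(-2 + 11² - 6*11) = ((-42*(-1/43) + 31*(1/48))*24)*(-2 + 121 - 66) = ((42/43 + 31/48)*24)*53 = ((3349/2064)*24)*53 = (3349/86)*53 = 177497/86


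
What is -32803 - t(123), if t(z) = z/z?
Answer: -32804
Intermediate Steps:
t(z) = 1
-32803 - t(123) = -32803 - 1*1 = -32803 - 1 = -32804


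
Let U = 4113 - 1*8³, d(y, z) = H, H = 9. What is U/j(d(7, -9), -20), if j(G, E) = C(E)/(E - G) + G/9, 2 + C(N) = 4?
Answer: 104429/27 ≈ 3867.7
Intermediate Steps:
C(N) = 2 (C(N) = -2 + 4 = 2)
d(y, z) = 9
U = 3601 (U = 4113 - 1*512 = 4113 - 512 = 3601)
j(G, E) = 2/(E - G) + G/9
U/j(d(7, -9), -20) = 3601/(((18 - 1*9² - 20*9)/(9*(-20 - 1*9)))) = 3601/(((18 - 1*81 - 180)/(9*(-20 - 9)))) = 3601/(((⅑)*(18 - 81 - 180)/(-29))) = 3601/(((⅑)*(-1/29)*(-243))) = 3601/(27/29) = 3601*(29/27) = 104429/27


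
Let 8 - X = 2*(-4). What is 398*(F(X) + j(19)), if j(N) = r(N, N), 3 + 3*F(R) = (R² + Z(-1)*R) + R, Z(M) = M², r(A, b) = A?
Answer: 45372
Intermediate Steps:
X = 16 (X = 8 - 2*(-4) = 8 - 1*(-8) = 8 + 8 = 16)
F(R) = -1 + R²/3 + 2*R/3 (F(R) = -1 + ((R² + (-1)²*R) + R)/3 = -1 + ((R² + 1*R) + R)/3 = -1 + ((R² + R) + R)/3 = -1 + ((R + R²) + R)/3 = -1 + (R² + 2*R)/3 = -1 + (R²/3 + 2*R/3) = -1 + R²/3 + 2*R/3)
j(N) = N
398*(F(X) + j(19)) = 398*((-1 + (⅓)*16² + (⅔)*16) + 19) = 398*((-1 + (⅓)*256 + 32/3) + 19) = 398*((-1 + 256/3 + 32/3) + 19) = 398*(95 + 19) = 398*114 = 45372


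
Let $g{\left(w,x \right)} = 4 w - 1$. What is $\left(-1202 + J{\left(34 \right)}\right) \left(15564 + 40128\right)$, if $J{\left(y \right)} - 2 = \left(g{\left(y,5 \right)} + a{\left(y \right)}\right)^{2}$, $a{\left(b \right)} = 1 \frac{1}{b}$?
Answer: $\frac{16126176339}{17} \approx 9.486 \cdot 10^{8}$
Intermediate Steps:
$a{\left(b \right)} = \frac{1}{b}$
$g{\left(w,x \right)} = -1 + 4 w$
$J{\left(y \right)} = 2 + \left(-1 + \frac{1}{y} + 4 y\right)^{2}$ ($J{\left(y \right)} = 2 + \left(\left(-1 + 4 y\right) + \frac{1}{y}\right)^{2} = 2 + \left(-1 + \frac{1}{y} + 4 y\right)^{2}$)
$\left(-1202 + J{\left(34 \right)}\right) \left(15564 + 40128\right) = \left(-1202 + \left(2 + \frac{\left(1 - 34 + 4 \cdot 34^{2}\right)^{2}}{1156}\right)\right) \left(15564 + 40128\right) = \left(-1202 + \left(2 + \frac{\left(1 - 34 + 4 \cdot 1156\right)^{2}}{1156}\right)\right) 55692 = \left(-1202 + \left(2 + \frac{\left(1 - 34 + 4624\right)^{2}}{1156}\right)\right) 55692 = \left(-1202 + \left(2 + \frac{4591^{2}}{1156}\right)\right) 55692 = \left(-1202 + \left(2 + \frac{1}{1156} \cdot 21077281\right)\right) 55692 = \left(-1202 + \left(2 + \frac{21077281}{1156}\right)\right) 55692 = \left(-1202 + \frac{21079593}{1156}\right) 55692 = \frac{19690081}{1156} \cdot 55692 = \frac{16126176339}{17}$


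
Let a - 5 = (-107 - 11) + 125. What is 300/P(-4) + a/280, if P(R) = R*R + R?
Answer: 1753/70 ≈ 25.043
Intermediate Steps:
a = 12 (a = 5 + ((-107 - 11) + 125) = 5 + (-118 + 125) = 5 + 7 = 12)
P(R) = R + R² (P(R) = R² + R = R + R²)
300/P(-4) + a/280 = 300/((-4*(1 - 4))) + 12/280 = 300/((-4*(-3))) + 12*(1/280) = 300/12 + 3/70 = 300*(1/12) + 3/70 = 25 + 3/70 = 1753/70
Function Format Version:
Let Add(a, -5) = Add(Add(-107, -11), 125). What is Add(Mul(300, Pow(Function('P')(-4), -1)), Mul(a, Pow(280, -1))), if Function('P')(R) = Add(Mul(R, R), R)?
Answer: Rational(1753, 70) ≈ 25.043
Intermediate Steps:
a = 12 (a = Add(5, Add(Add(-107, -11), 125)) = Add(5, Add(-118, 125)) = Add(5, 7) = 12)
Function('P')(R) = Add(R, Pow(R, 2)) (Function('P')(R) = Add(Pow(R, 2), R) = Add(R, Pow(R, 2)))
Add(Mul(300, Pow(Function('P')(-4), -1)), Mul(a, Pow(280, -1))) = Add(Mul(300, Pow(Mul(-4, Add(1, -4)), -1)), Mul(12, Pow(280, -1))) = Add(Mul(300, Pow(Mul(-4, -3), -1)), Mul(12, Rational(1, 280))) = Add(Mul(300, Pow(12, -1)), Rational(3, 70)) = Add(Mul(300, Rational(1, 12)), Rational(3, 70)) = Add(25, Rational(3, 70)) = Rational(1753, 70)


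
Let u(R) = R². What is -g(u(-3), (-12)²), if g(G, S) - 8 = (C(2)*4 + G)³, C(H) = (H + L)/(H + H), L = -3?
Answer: -520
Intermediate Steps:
C(H) = (-3 + H)/(2*H) (C(H) = (H - 3)/(H + H) = (-3 + H)/((2*H)) = (-3 + H)*(1/(2*H)) = (-3 + H)/(2*H))
g(G, S) = 8 + (-1 + G)³ (g(G, S) = 8 + (((½)*(-3 + 2)/2)*4 + G)³ = 8 + (((½)*(½)*(-1))*4 + G)³ = 8 + (-¼*4 + G)³ = 8 + (-1 + G)³)
-g(u(-3), (-12)²) = -(8 + (-1 + (-3)²)³) = -(8 + (-1 + 9)³) = -(8 + 8³) = -(8 + 512) = -1*520 = -520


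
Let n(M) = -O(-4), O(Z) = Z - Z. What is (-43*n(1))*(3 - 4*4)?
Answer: 0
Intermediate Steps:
O(Z) = 0
n(M) = 0 (n(M) = -1*0 = 0)
(-43*n(1))*(3 - 4*4) = (-43*0)*(3 - 4*4) = 0*(3 - 16) = 0*(-13) = 0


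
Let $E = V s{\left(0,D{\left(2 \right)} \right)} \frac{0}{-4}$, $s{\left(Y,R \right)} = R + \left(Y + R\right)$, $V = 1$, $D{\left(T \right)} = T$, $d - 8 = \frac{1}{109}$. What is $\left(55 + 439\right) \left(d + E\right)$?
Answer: $\frac{431262}{109} \approx 3956.5$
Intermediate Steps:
$d = \frac{873}{109}$ ($d = 8 + \frac{1}{109} = \frac{873}{109} \approx 8.0092$)
$s{\left(Y,R \right)} = Y + 2 R$ ($s{\left(Y,R \right)} = R + \left(R + Y\right) = Y + 2 R$)
$E = 0$ ($E = 1 \left(0 + 2 \cdot 2\right) \frac{0}{-4} = 1 \left(0 + 4\right) 0 \left(- \frac{1}{4}\right) = 1 \cdot 4 \cdot 0 = 4 \cdot 0 = 0$)
$\left(55 + 439\right) \left(d + E\right) = \left(55 + 439\right) \left(\frac{873}{109} + 0\right) = 494 \cdot \frac{873}{109} = \frac{431262}{109}$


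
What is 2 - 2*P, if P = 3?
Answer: -4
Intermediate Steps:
2 - 2*P = 2 - 2*3 = 2 - 6 = -4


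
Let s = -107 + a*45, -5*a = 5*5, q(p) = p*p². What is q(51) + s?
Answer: 132319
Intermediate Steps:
q(p) = p³
a = -5 ≈ -5.0000
s = -332 (s = -107 - 5*45 = -107 - 225 = -332)
q(51) + s = 51³ - 332 = 132651 - 332 = 132319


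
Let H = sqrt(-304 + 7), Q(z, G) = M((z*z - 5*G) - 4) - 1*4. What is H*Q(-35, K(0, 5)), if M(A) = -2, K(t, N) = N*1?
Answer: -18*I*sqrt(33) ≈ -103.4*I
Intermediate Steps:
K(t, N) = N
Q(z, G) = -6 (Q(z, G) = -2 - 1*4 = -2 - 4 = -6)
H = 3*I*sqrt(33) (H = sqrt(-297) = 3*I*sqrt(33) ≈ 17.234*I)
H*Q(-35, K(0, 5)) = (3*I*sqrt(33))*(-6) = -18*I*sqrt(33)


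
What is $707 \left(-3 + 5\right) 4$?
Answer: $5656$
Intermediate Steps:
$707 \left(-3 + 5\right) 4 = 707 \cdot 2 \cdot 4 = 707 \cdot 8 = 5656$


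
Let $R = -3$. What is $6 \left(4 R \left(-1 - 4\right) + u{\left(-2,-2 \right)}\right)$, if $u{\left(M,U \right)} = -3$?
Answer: $342$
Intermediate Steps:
$6 \left(4 R \left(-1 - 4\right) + u{\left(-2,-2 \right)}\right) = 6 \left(4 \left(- 3 \left(-1 - 4\right)\right) - 3\right) = 6 \left(4 \left(\left(-3\right) \left(-5\right)\right) - 3\right) = 6 \left(4 \cdot 15 - 3\right) = 6 \left(60 - 3\right) = 6 \cdot 57 = 342$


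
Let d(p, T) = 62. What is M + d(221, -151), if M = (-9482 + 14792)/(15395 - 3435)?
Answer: 74683/1196 ≈ 62.444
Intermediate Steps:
M = 531/1196 (M = 5310/11960 = 5310*(1/11960) = 531/1196 ≈ 0.44398)
M + d(221, -151) = 531/1196 + 62 = 74683/1196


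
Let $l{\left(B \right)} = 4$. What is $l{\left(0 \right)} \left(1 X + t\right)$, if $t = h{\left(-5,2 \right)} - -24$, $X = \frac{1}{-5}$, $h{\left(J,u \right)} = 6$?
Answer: $\frac{596}{5} \approx 119.2$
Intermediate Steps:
$X = - \frac{1}{5} \approx -0.2$
$t = 30$ ($t = 6 - -24 = 6 + 24 = 30$)
$l{\left(0 \right)} \left(1 X + t\right) = 4 \left(1 \left(- \frac{1}{5}\right) + 30\right) = 4 \left(- \frac{1}{5} + 30\right) = 4 \cdot \frac{149}{5} = \frac{596}{5}$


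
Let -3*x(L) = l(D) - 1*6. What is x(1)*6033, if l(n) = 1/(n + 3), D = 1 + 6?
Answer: 118649/10 ≈ 11865.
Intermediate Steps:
D = 7
l(n) = 1/(3 + n)
x(L) = 59/30 (x(L) = -(1/(3 + 7) - 1*6)/3 = -(1/10 - 6)/3 = -(⅒ - 6)/3 = -⅓*(-59/10) = 59/30)
x(1)*6033 = (59/30)*6033 = 118649/10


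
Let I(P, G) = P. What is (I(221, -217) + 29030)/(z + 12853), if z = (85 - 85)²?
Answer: 29251/12853 ≈ 2.2758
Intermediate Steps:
z = 0 (z = 0² = 0)
(I(221, -217) + 29030)/(z + 12853) = (221 + 29030)/(0 + 12853) = 29251/12853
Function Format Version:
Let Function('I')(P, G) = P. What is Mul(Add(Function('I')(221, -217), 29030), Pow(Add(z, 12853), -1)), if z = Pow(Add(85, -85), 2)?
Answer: Rational(29251, 12853) ≈ 2.2758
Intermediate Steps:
z = 0 (z = Pow(0, 2) = 0)
Mul(Add(Function('I')(221, -217), 29030), Pow(Add(z, 12853), -1)) = Mul(Add(221, 29030), Pow(Add(0, 12853), -1)) = Mul(29251, Pow(12853, -1)) = Mul(29251, Rational(1, 12853)) = Rational(29251, 12853)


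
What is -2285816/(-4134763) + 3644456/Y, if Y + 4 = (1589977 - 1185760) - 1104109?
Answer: -1683641043599/361738010581 ≈ -4.6543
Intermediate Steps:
Y = -699896 (Y = -4 + ((1589977 - 1185760) - 1104109) = -4 + (404217 - 1104109) = -4 - 699892 = -699896)
-2285816/(-4134763) + 3644456/Y = -2285816/(-4134763) + 3644456/(-699896) = -2285816*(-1/4134763) + 3644456*(-1/699896) = 2285816/4134763 - 455557/87487 = -1683641043599/361738010581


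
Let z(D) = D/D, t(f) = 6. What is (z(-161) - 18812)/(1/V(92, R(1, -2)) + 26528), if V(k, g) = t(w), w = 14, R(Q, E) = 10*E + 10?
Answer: -112866/159169 ≈ -0.70910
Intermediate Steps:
R(Q, E) = 10 + 10*E
V(k, g) = 6
z(D) = 1
(z(-161) - 18812)/(1/V(92, R(1, -2)) + 26528) = (1 - 18812)/(1/6 + 26528) = -18811/(1/6 + 26528) = -18811/159169/6 = -18811*6/159169 = -112866/159169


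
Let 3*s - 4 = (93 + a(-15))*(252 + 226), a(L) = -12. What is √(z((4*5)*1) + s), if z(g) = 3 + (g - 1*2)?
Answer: √116355/3 ≈ 113.70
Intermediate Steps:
z(g) = 1 + g (z(g) = 3 + (g - 2) = 3 + (-2 + g) = 1 + g)
s = 38722/3 (s = 4/3 + ((93 - 12)*(252 + 226))/3 = 4/3 + (81*478)/3 = 4/3 + (⅓)*38718 = 4/3 + 12906 = 38722/3 ≈ 12907.)
√(z((4*5)*1) + s) = √((1 + (4*5)*1) + 38722/3) = √((1 + 20*1) + 38722/3) = √((1 + 20) + 38722/3) = √(21 + 38722/3) = √(38785/3) = √116355/3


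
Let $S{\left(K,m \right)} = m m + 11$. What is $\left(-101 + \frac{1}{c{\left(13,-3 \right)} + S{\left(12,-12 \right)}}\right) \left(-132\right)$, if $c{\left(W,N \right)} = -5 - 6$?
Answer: $\frac{159973}{12} \approx 13331.0$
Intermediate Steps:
$S{\left(K,m \right)} = 11 + m^{2}$ ($S{\left(K,m \right)} = m^{2} + 11 = 11 + m^{2}$)
$c{\left(W,N \right)} = -11$
$\left(-101 + \frac{1}{c{\left(13,-3 \right)} + S{\left(12,-12 \right)}}\right) \left(-132\right) = \left(-101 + \frac{1}{-11 + \left(11 + \left(-12\right)^{2}\right)}\right) \left(-132\right) = \left(-101 + \frac{1}{-11 + \left(11 + 144\right)}\right) \left(-132\right) = \left(-101 + \frac{1}{-11 + 155}\right) \left(-132\right) = \left(-101 + \frac{1}{144}\right) \left(-132\right) = \left(- \frac{14543}{144}\right) \left(-132\right) = \frac{159973}{12}$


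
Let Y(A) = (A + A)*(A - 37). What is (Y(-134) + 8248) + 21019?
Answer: 75095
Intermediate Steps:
Y(A) = 2*A*(-37 + A) (Y(A) = (2*A)*(-37 + A) = 2*A*(-37 + A))
(Y(-134) + 8248) + 21019 = (2*(-134)*(-37 - 134) + 8248) + 21019 = (2*(-134)*(-171) + 8248) + 21019 = (45828 + 8248) + 21019 = 54076 + 21019 = 75095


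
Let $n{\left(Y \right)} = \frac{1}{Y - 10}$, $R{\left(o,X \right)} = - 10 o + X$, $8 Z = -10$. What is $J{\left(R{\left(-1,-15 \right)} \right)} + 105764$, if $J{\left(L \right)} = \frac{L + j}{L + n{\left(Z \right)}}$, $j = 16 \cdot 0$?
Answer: $\frac{24220181}{229} \approx 1.0577 \cdot 10^{5}$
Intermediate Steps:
$Z = - \frac{5}{4}$ ($Z = \frac{1}{8} \left(-10\right) = - \frac{5}{4} \approx -1.25$)
$R{\left(o,X \right)} = X - 10 o$
$n{\left(Y \right)} = \frac{1}{-10 + Y}$
$j = 0$
$J{\left(L \right)} = \frac{L}{- \frac{4}{45} + L}$ ($J{\left(L \right)} = \frac{L + 0}{L + \frac{1}{-10 - \frac{5}{4}}} = \frac{L}{L + \frac{1}{- \frac{45}{4}}} = \frac{L}{L - \frac{4}{45}} = \frac{L}{- \frac{4}{45} + L}$)
$J{\left(R{\left(-1,-15 \right)} \right)} + 105764 = \frac{45 \left(-15 - -10\right)}{-4 + 45 \left(-15 - -10\right)} + 105764 = \frac{45 \left(-15 + 10\right)}{-4 + 45 \left(-15 + 10\right)} + 105764 = 45 \left(-5\right) \frac{1}{-4 + 45 \left(-5\right)} + 105764 = 45 \left(-5\right) \frac{1}{-4 - 225} + 105764 = 45 \left(-5\right) \frac{1}{-229} + 105764 = 45 \left(-5\right) \left(- \frac{1}{229}\right) + 105764 = \frac{225}{229} + 105764 = \frac{24220181}{229}$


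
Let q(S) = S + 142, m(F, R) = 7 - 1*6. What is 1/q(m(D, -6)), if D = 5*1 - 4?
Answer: 1/143 ≈ 0.0069930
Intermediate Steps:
D = 1 (D = 5 - 4 = 1)
m(F, R) = 1 (m(F, R) = 7 - 6 = 1)
q(S) = 142 + S
1/q(m(D, -6)) = 1/(142 + 1) = 1/143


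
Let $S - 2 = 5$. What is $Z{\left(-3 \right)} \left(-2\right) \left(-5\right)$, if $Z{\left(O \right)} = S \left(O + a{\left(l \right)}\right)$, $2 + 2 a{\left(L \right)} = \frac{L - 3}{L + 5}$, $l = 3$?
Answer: $-280$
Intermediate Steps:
$a{\left(L \right)} = -1 + \frac{-3 + L}{2 \left(5 + L\right)}$ ($a{\left(L \right)} = -1 + \frac{\left(L - 3\right) \frac{1}{L + 5}}{2} = -1 + \frac{\left(-3 + L\right) \frac{1}{5 + L}}{2} = -1 + \frac{\frac{1}{5 + L} \left(-3 + L\right)}{2} = -1 + \frac{-3 + L}{2 \left(5 + L\right)}$)
$S = 7$ ($S = 2 + 5 = 7$)
$Z{\left(O \right)} = -7 + 7 O$ ($Z{\left(O \right)} = 7 \left(O + \frac{-13 - 3}{2 \left(5 + 3\right)}\right) = 7 \left(O + \frac{-13 - 3}{2 \cdot 8}\right) = 7 \left(O + \frac{1}{2} \cdot \frac{1}{8} \left(-16\right)\right) = 7 \left(O - 1\right) = 7 \left(-1 + O\right) = -7 + 7 O$)
$Z{\left(-3 \right)} \left(-2\right) \left(-5\right) = \left(-7 + 7 \left(-3\right)\right) \left(-2\right) \left(-5\right) = \left(-7 - 21\right) \left(-2\right) \left(-5\right) = \left(-28\right) \left(-2\right) \left(-5\right) = 56 \left(-5\right) = -280$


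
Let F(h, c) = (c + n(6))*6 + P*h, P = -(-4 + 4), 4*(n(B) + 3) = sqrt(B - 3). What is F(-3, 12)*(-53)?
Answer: -2862 - 159*sqrt(3)/2 ≈ -2999.7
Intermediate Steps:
n(B) = -3 + sqrt(-3 + B)/4 (n(B) = -3 + sqrt(B - 3)/4 = -3 + sqrt(-3 + B)/4)
P = 0 (P = -1*0 = 0)
F(h, c) = -18 + 6*c + 3*sqrt(3)/2 (F(h, c) = (c + (-3 + sqrt(-3 + 6)/4))*6 + 0*h = (c + (-3 + sqrt(3)/4))*6 + 0 = (-3 + c + sqrt(3)/4)*6 + 0 = (-18 + 6*c + 3*sqrt(3)/2) + 0 = -18 + 6*c + 3*sqrt(3)/2)
F(-3, 12)*(-53) = (-18 + 6*12 + 3*sqrt(3)/2)*(-53) = (-18 + 72 + 3*sqrt(3)/2)*(-53) = (54 + 3*sqrt(3)/2)*(-53) = -2862 - 159*sqrt(3)/2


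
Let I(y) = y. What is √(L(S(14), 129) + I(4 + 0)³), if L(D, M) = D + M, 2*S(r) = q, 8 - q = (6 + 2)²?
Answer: √165 ≈ 12.845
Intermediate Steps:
q = -56 (q = 8 - (6 + 2)² = 8 - 1*8² = 8 - 1*64 = 8 - 64 = -56)
S(r) = -28 (S(r) = (½)*(-56) = -28)
√(L(S(14), 129) + I(4 + 0)³) = √((-28 + 129) + (4 + 0)³) = √(101 + 4³) = √(101 + 64) = √165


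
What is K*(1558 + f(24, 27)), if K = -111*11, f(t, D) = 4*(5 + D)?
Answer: -2058606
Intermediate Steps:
f(t, D) = 20 + 4*D
K = -1221
K*(1558 + f(24, 27)) = -1221*(1558 + (20 + 4*27)) = -1221*(1558 + (20 + 108)) = -1221*(1558 + 128) = -1221*1686 = -2058606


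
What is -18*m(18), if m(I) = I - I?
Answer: 0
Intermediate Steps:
m(I) = 0
-18*m(18) = -18*0 = 0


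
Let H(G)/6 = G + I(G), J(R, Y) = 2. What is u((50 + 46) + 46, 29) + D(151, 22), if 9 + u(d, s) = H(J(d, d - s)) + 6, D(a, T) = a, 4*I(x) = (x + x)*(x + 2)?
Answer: 184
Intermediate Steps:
I(x) = x*(2 + x)/2 (I(x) = ((x + x)*(x + 2))/4 = ((2*x)*(2 + x))/4 = (2*x*(2 + x))/4 = x*(2 + x)/2)
H(G) = 6*G + 3*G*(2 + G) (H(G) = 6*(G + G*(2 + G)/2) = 6*G + 3*G*(2 + G))
u(d, s) = 33 (u(d, s) = -9 + (3*2*(4 + 2) + 6) = -9 + (3*2*6 + 6) = -9 + (36 + 6) = -9 + 42 = 33)
u((50 + 46) + 46, 29) + D(151, 22) = 33 + 151 = 184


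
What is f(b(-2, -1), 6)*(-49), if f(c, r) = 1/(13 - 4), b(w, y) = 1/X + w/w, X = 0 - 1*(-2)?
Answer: -49/9 ≈ -5.4444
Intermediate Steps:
X = 2 (X = 0 + 2 = 2)
b(w, y) = 3/2 (b(w, y) = 1/2 + w/w = 1*(1/2) + 1 = 1/2 + 1 = 3/2)
f(c, r) = 1/9
f(b(-2, -1), 6)*(-49) = (1/9)*(-49) = -49/9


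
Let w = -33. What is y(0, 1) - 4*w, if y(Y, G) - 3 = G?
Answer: 136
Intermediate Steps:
y(Y, G) = 3 + G
y(0, 1) - 4*w = (3 + 1) - 4*(-33) = 4 + 132 = 136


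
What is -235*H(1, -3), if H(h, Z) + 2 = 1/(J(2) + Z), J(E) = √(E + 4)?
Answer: 705 + 235*√6/3 ≈ 896.88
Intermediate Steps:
J(E) = √(4 + E)
H(h, Z) = -2 + 1/(Z + √6) (H(h, Z) = -2 + 1/(√(4 + 2) + Z) = -2 + 1/(√6 + Z) = -2 + 1/(Z + √6))
-235*H(1, -3) = -235*(1 - 2*(-3) - 2*√6)/(-3 + √6) = -235*(1 + 6 - 2*√6)/(-3 + √6) = -235*(7 - 2*√6)/(-3 + √6)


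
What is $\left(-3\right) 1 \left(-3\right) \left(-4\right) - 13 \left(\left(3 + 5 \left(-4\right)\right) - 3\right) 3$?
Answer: $744$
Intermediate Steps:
$\left(-3\right) 1 \left(-3\right) \left(-4\right) - 13 \left(\left(3 + 5 \left(-4\right)\right) - 3\right) 3 = \left(-3\right) \left(-3\right) \left(-4\right) - 13 \left(\left(3 - 20\right) - 3\right) 3 = 9 \left(-4\right) - 13 \left(-17 - 3\right) 3 = -36 - 13 \left(\left(-20\right) 3\right) = -36 - -780 = -36 + 780 = 744$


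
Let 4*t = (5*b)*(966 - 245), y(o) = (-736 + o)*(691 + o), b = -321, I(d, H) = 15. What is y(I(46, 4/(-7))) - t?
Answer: -878899/4 ≈ -2.1972e+5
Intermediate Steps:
t = -1157205/4 (t = ((5*(-321))*(966 - 245))/4 = (-1605*721)/4 = (¼)*(-1157205) = -1157205/4 ≈ -2.8930e+5)
y(I(46, 4/(-7))) - t = (-508576 + 15² - 45*15) - 1*(-1157205/4) = (-508576 + 225 - 675) + 1157205/4 = -509026 + 1157205/4 = -878899/4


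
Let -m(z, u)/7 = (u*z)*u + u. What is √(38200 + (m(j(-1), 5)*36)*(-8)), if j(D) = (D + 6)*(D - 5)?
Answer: 2*I*√365930 ≈ 1209.8*I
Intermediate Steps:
j(D) = (-5 + D)*(6 + D) (j(D) = (6 + D)*(-5 + D) = (-5 + D)*(6 + D))
m(z, u) = -7*u - 7*z*u² (m(z, u) = -7*((u*z)*u + u) = -7*(z*u² + u) = -7*(u + z*u²) = -7*u - 7*z*u²)
√(38200 + (m(j(-1), 5)*36)*(-8)) = √(38200 + (-7*5*(1 + 5*(-30 - 1 + (-1)²))*36)*(-8)) = √(38200 + (-7*5*(1 + 5*(-30 - 1 + 1))*36)*(-8)) = √(38200 + (-7*5*(1 + 5*(-30))*36)*(-8)) = √(38200 + (-7*5*(1 - 150)*36)*(-8)) = √(38200 + (-7*5*(-149)*36)*(-8)) = √(38200 + (5215*36)*(-8)) = √(38200 + 187740*(-8)) = √(38200 - 1501920) = √(-1463720) = 2*I*√365930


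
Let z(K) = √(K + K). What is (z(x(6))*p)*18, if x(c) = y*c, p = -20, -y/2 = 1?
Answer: -720*I*√6 ≈ -1763.6*I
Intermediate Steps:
y = -2 (y = -2*1 = -2)
x(c) = -2*c
z(K) = √2*√K (z(K) = √(2*K) = √2*√K)
(z(x(6))*p)*18 = ((√2*√(-2*6))*(-20))*18 = ((√2*√(-12))*(-20))*18 = ((√2*(2*I*√3))*(-20))*18 = ((2*I*√6)*(-20))*18 = -40*I*√6*18 = -720*I*√6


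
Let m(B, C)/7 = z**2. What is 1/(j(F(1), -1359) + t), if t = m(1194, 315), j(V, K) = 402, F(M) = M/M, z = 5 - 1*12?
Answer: 1/745 ≈ 0.0013423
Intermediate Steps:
z = -7 (z = 5 - 12 = -7)
F(M) = 1
m(B, C) = 343 (m(B, C) = 7*(-7)**2 = 7*49 = 343)
t = 343
1/(j(F(1), -1359) + t) = 1/(402 + 343) = 1/745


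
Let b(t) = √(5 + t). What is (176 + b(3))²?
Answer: 30984 + 704*√2 ≈ 31980.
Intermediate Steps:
(176 + b(3))² = (176 + √(5 + 3))² = (176 + √8)² = (176 + 2*√2)²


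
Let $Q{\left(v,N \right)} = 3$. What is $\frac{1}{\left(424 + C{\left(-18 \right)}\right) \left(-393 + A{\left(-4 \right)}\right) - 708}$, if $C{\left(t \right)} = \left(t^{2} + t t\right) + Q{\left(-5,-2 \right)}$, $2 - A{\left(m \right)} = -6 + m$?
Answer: $- \frac{1}{410283} \approx -2.4373 \cdot 10^{-6}$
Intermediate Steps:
$A{\left(m \right)} = 8 - m$ ($A{\left(m \right)} = 2 - \left(-6 + m\right) = 8 - m$)
$C{\left(t \right)} = 3 + 2 t^{2}$ ($C{\left(t \right)} = \left(t^{2} + t t\right) + 3 = \left(t^{2} + t^{2}\right) + 3 = 2 t^{2} + 3 = 3 + 2 t^{2}$)
$\frac{1}{\left(424 + C{\left(-18 \right)}\right) \left(-393 + A{\left(-4 \right)}\right) - 708} = \frac{1}{\left(424 + \left(3 + 2 \left(-18\right)^{2}\right)\right) \left(-393 + \left(8 - -4\right)\right) - 708} = \frac{1}{\left(424 + \left(3 + 2 \cdot 324\right)\right) \left(-393 + \left(8 + 4\right)\right) - 708} = \frac{1}{\left(424 + \left(3 + 648\right)\right) \left(-393 + 12\right) - 708} = \frac{1}{\left(424 + 651\right) \left(-381\right) - 708} = \frac{1}{1075 \left(-381\right) - 708} = \frac{1}{-409575 - 708} = \frac{1}{-410283} = - \frac{1}{410283}$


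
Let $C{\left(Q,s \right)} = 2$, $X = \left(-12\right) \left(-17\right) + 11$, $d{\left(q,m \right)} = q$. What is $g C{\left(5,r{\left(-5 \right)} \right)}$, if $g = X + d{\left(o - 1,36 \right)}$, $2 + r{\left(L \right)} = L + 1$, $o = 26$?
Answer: $480$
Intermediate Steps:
$X = 215$ ($X = 204 + 11 = 215$)
$r{\left(L \right)} = -1 + L$ ($r{\left(L \right)} = -2 + \left(L + 1\right) = -2 + \left(1 + L\right) = -1 + L$)
$g = 240$ ($g = 215 + \left(26 - 1\right) = 215 + 25 = 240$)
$g C{\left(5,r{\left(-5 \right)} \right)} = 240 \cdot 2 = 480$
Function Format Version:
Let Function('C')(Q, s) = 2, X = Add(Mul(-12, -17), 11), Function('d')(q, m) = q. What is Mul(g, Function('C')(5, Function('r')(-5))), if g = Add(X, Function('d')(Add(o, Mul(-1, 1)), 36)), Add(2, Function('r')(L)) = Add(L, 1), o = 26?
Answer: 480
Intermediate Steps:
X = 215 (X = Add(204, 11) = 215)
Function('r')(L) = Add(-1, L) (Function('r')(L) = Add(-2, Add(L, 1)) = Add(-2, Add(1, L)) = Add(-1, L))
g = 240 (g = Add(215, Add(26, Mul(-1, 1))) = Add(215, Add(26, -1)) = Add(215, 25) = 240)
Mul(g, Function('C')(5, Function('r')(-5))) = Mul(240, 2) = 480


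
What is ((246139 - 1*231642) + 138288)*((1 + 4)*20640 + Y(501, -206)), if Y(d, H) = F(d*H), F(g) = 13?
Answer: 15769398205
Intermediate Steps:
Y(d, H) = 13
((246139 - 1*231642) + 138288)*((1 + 4)*20640 + Y(501, -206)) = ((246139 - 1*231642) + 138288)*((1 + 4)*20640 + 13) = ((246139 - 231642) + 138288)*(5*20640 + 13) = (14497 + 138288)*(103200 + 13) = 152785*103213 = 15769398205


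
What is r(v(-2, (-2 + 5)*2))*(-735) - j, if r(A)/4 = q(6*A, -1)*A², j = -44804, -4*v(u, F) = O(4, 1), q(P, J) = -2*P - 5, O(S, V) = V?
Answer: 90343/2 ≈ 45172.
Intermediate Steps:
q(P, J) = -5 - 2*P
v(u, F) = -¼ (v(u, F) = -¼*1 = -¼)
r(A) = 4*A²*(-5 - 12*A) (r(A) = 4*((-5 - 12*A)*A²) = 4*(A²*(-5 - 12*A)) = 4*A²*(-5 - 12*A))
r(v(-2, (-2 + 5)*2))*(-735) - j = ((-¼)²*(-20 - 48*(-¼)))*(-735) - 1*(-44804) = ((-20 + 12)/16)*(-735) + 44804 = ((1/16)*(-8))*(-735) + 44804 = -½*(-735) + 44804 = 735/2 + 44804 = 90343/2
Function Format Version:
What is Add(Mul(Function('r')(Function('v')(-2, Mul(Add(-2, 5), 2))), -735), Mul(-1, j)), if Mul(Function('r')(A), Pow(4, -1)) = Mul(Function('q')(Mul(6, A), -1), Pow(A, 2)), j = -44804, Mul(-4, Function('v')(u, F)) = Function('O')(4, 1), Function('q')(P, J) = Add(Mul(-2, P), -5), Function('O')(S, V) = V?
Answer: Rational(90343, 2) ≈ 45172.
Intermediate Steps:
Function('q')(P, J) = Add(-5, Mul(-2, P))
Function('v')(u, F) = Rational(-1, 4) (Function('v')(u, F) = Mul(Rational(-1, 4), 1) = Rational(-1, 4))
Function('r')(A) = Mul(4, Pow(A, 2), Add(-5, Mul(-12, A))) (Function('r')(A) = Mul(4, Mul(Add(-5, Mul(-2, Mul(6, A))), Pow(A, 2))) = Mul(4, Mul(Add(-5, Mul(-12, A)), Pow(A, 2))) = Mul(4, Mul(Pow(A, 2), Add(-5, Mul(-12, A)))) = Mul(4, Pow(A, 2), Add(-5, Mul(-12, A))))
Add(Mul(Function('r')(Function('v')(-2, Mul(Add(-2, 5), 2))), -735), Mul(-1, j)) = Add(Mul(Mul(Pow(Rational(-1, 4), 2), Add(-20, Mul(-48, Rational(-1, 4)))), -735), Mul(-1, -44804)) = Add(Mul(Mul(Rational(1, 16), Add(-20, 12)), -735), 44804) = Add(Mul(Mul(Rational(1, 16), -8), -735), 44804) = Add(Mul(Rational(-1, 2), -735), 44804) = Add(Rational(735, 2), 44804) = Rational(90343, 2)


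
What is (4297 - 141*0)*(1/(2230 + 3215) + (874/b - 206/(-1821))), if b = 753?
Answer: 4541451676349/829583865 ≈ 5474.4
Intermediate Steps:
(4297 - 141*0)*(1/(2230 + 3215) + (874/b - 206/(-1821))) = (4297 - 141*0)*(1/(2230 + 3215) + (874/753 - 206/(-1821))) = (4297 + 0)*(1/5445 + (874*(1/753) - 206*(-1/1821))) = 4297*(1/5445 + (874/753 + 206/1821)) = 4297*(1/5445 + 582224/457071) = 4297*(1056888917/829583865) = 4541451676349/829583865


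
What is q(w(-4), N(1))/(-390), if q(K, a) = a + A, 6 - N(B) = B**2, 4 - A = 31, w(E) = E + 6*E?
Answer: 11/195 ≈ 0.056410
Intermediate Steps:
w(E) = 7*E
A = -27 (A = 4 - 1*31 = 4 - 31 = -27)
N(B) = 6 - B**2
q(K, a) = -27 + a (q(K, a) = a - 27 = -27 + a)
q(w(-4), N(1))/(-390) = (-27 + (6 - 1*1**2))/(-390) = (-27 + (6 - 1*1))*(-1/390) = (-27 + (6 - 1))*(-1/390) = (-27 + 5)*(-1/390) = -22*(-1/390) = 11/195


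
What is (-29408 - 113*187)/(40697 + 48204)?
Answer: -50539/88901 ≈ -0.56849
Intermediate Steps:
(-29408 - 113*187)/(40697 + 48204) = (-29408 - 21131)/88901 = -50539*1/88901 = -50539/88901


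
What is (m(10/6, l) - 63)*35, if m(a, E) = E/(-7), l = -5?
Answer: -2180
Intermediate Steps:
m(a, E) = -E/7 (m(a, E) = E*(-⅐) = -E/7)
(m(10/6, l) - 63)*35 = (-⅐*(-5) - 63)*35 = (5/7 - 63)*35 = -436/7*35 = -2180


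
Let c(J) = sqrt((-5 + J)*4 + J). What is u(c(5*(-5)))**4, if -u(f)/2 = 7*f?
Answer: 807696400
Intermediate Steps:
c(J) = sqrt(-20 + 5*J) (c(J) = sqrt((-20 + 4*J) + J) = sqrt(-20 + 5*J))
u(f) = -14*f
u(c(5*(-5)))**4 = (-14*sqrt(-20 + 5*(5*(-5))))**4 = (-14*sqrt(-20 + 5*(-25)))**4 = (-14*sqrt(-20 - 125))**4 = (-14*I*sqrt(145))**4 = 807696400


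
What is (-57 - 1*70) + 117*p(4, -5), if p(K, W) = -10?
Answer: -1297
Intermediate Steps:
(-57 - 1*70) + 117*p(4, -5) = (-57 - 1*70) + 117*(-10) = (-57 - 70) - 1170 = -127 - 1170 = -1297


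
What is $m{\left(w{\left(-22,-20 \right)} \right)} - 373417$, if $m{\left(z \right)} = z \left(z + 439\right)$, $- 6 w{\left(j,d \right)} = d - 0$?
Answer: $- \frac{3347483}{9} \approx -3.7194 \cdot 10^{5}$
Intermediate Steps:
$w{\left(j,d \right)} = - \frac{d}{6}$ ($w{\left(j,d \right)} = - \frac{d - 0}{6} = - \frac{d + 0}{6} = - \frac{d}{6}$)
$m{\left(z \right)} = z \left(439 + z\right)$
$m{\left(w{\left(-22,-20 \right)} \right)} - 373417 = \left(- \frac{1}{6}\right) \left(-20\right) \left(439 - - \frac{10}{3}\right) - 373417 = \frac{10 \left(439 + \frac{10}{3}\right)}{3} - 373417 = \frac{10}{3} \cdot \frac{1327}{3} - 373417 = \frac{13270}{9} - 373417 = - \frac{3347483}{9}$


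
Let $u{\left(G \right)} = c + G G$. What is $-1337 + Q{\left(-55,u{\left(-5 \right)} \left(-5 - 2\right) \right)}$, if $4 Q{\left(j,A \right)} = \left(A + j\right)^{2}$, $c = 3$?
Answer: $\frac{57653}{4} \approx 14413.0$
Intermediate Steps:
$u{\left(G \right)} = 3 + G^{2}$ ($u{\left(G \right)} = 3 + G G = 3 + G^{2}$)
$Q{\left(j,A \right)} = \frac{\left(A + j\right)^{2}}{4}$
$-1337 + Q{\left(-55,u{\left(-5 \right)} \left(-5 - 2\right) \right)} = -1337 + \frac{\left(\left(3 + \left(-5\right)^{2}\right) \left(-5 - 2\right) - 55\right)^{2}}{4} = -1337 + \frac{\left(\left(3 + 25\right) \left(-7\right) - 55\right)^{2}}{4} = -1337 + \frac{\left(28 \left(-7\right) - 55\right)^{2}}{4} = -1337 + \frac{\left(-196 - 55\right)^{2}}{4} = -1337 + \frac{\left(-251\right)^{2}}{4} = -1337 + \frac{1}{4} \cdot 63001 = -1337 + \frac{63001}{4} = \frac{57653}{4}$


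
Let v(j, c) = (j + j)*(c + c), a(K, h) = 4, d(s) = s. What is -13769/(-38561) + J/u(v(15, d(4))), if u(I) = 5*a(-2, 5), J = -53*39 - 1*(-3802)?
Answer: 13435743/154244 ≈ 87.107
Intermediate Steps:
v(j, c) = 4*c*j (v(j, c) = (2*j)*(2*c) = 4*c*j)
J = 1735 (J = -2067 + 3802 = 1735)
u(I) = 20 (u(I) = 5*4 = 20)
-13769/(-38561) + J/u(v(15, d(4))) = -13769/(-38561) + 1735/20 = -13769*(-1/38561) + 1735*(1/20) = 13769/38561 + 347/4 = 13435743/154244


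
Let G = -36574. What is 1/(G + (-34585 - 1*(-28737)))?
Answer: -1/42422 ≈ -2.3573e-5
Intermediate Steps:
1/(G + (-34585 - 1*(-28737))) = 1/(-36574 + (-34585 - 1*(-28737))) = 1/(-36574 + (-34585 + 28737)) = 1/(-36574 - 5848) = 1/(-42422) = -1/42422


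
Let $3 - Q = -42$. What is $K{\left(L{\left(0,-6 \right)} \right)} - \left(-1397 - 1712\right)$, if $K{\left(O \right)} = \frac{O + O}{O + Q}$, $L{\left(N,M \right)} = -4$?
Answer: $\frac{127461}{41} \approx 3108.8$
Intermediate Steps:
$Q = 45$ ($Q = 3 - -42 = 3 + 42 = 45$)
$K{\left(O \right)} = \frac{2 O}{45 + O}$ ($K{\left(O \right)} = \frac{O + O}{O + 45} = \frac{2 O}{45 + O}$)
$K{\left(L{\left(0,-6 \right)} \right)} - \left(-1397 - 1712\right) = 2 \left(-4\right) \frac{1}{45 - 4} - \left(-1397 - 1712\right) = 2 \left(-4\right) \frac{1}{41} - -3109 = 2 \left(-4\right) \frac{1}{41} + 3109 = - \frac{8}{41} + 3109 = \frac{127461}{41}$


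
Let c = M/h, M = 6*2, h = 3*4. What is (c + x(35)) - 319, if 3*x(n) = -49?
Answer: -1003/3 ≈ -334.33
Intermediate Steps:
h = 12
M = 12
x(n) = -49/3 (x(n) = (1/3)*(-49) = -49/3)
c = 1 (c = 12/12 = 12*(1/12) = 1)
(c + x(35)) - 319 = (1 - 49/3) - 319 = -46/3 - 319 = -1003/3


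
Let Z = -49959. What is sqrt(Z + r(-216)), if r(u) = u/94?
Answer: 3*I*sqrt(12262723)/47 ≈ 223.52*I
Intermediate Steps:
r(u) = u/94 (r(u) = u*(1/94) = u/94)
sqrt(Z + r(-216)) = sqrt(-49959 + (1/94)*(-216)) = sqrt(-49959 - 108/47) = sqrt(-2348181/47) = 3*I*sqrt(12262723)/47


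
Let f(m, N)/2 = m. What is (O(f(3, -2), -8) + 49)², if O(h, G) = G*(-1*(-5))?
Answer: 81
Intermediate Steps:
f(m, N) = 2*m
O(h, G) = 5*G (O(h, G) = G*5 = 5*G)
(O(f(3, -2), -8) + 49)² = (5*(-8) + 49)² = (-40 + 49)² = 9² = 81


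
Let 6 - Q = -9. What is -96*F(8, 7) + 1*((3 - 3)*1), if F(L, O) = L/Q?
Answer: -256/5 ≈ -51.200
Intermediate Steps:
Q = 15 (Q = 6 - 1*(-9) = 6 + 9 = 15)
F(L, O) = L/15
-96*F(8, 7) + 1*((3 - 3)*1) = -32*8/5 + 1*((3 - 3)*1) = -96*8/15 + 1*(0*1) = -256/5 + 1*0 = -256/5 + 0 = -256/5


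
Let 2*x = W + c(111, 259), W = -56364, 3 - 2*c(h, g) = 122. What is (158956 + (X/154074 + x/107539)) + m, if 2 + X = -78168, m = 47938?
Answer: 6856012922418569/33137927772 ≈ 2.0689e+5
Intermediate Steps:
c(h, g) = -119/2 (c(h, g) = 3/2 - ½*122 = 3/2 - 61 = -119/2)
X = -78170 (X = -2 - 78168 = -78170)
x = -112847/4 (x = (-56364 - 119/2)/2 = (½)*(-112847/2) = -112847/4 ≈ -28212.)
(158956 + (X/154074 + x/107539)) + m = (158956 + (-78170/154074 - 112847/4/107539)) + 47938 = (158956 + (-78170*1/154074 - 112847/4*1/107539)) + 47938 = (158956 + (-39085/77037 - 112847/430156)) + 47938 = (158956 - 25506041599/33137927772) + 47938 = 5267446940884433/33137927772 + 47938 = 6856012922418569/33137927772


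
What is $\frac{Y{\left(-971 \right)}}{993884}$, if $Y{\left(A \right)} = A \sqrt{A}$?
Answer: $- \frac{971 i \sqrt{971}}{993884} \approx - 0.030443 i$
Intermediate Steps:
$Y{\left(A \right)} = A^{\frac{3}{2}}$
$\frac{Y{\left(-971 \right)}}{993884} = \frac{\left(-971\right)^{\frac{3}{2}}}{993884} = - 971 i \sqrt{971} \cdot \frac{1}{993884} = - \frac{971 i \sqrt{971}}{993884}$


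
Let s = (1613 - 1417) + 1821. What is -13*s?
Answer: -26221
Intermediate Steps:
s = 2017 (s = 196 + 1821 = 2017)
-13*s = -13*2017 = -26221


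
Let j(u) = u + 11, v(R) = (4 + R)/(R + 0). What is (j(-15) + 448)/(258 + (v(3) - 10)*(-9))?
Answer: 148/109 ≈ 1.3578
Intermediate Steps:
v(R) = (4 + R)/R
j(u) = 11 + u
(j(-15) + 448)/(258 + (v(3) - 10)*(-9)) = ((11 - 15) + 448)/(258 + ((4 + 3)/3 - 10)*(-9)) = (-4 + 448)/(258 + ((⅓)*7 - 10)*(-9)) = 444/(258 + (7/3 - 10)*(-9)) = 444/(258 - 23/3*(-9)) = 444/(258 + 69) = 444/327 = 444*(1/327) = 148/109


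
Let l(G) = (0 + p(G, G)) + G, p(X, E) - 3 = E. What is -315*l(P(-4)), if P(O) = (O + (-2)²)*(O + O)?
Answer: -945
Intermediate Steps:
p(X, E) = 3 + E
P(O) = 2*O*(4 + O) (P(O) = (O + 4)*(2*O) = (4 + O)*(2*O) = 2*O*(4 + O))
l(G) = 3 + 2*G (l(G) = (0 + (3 + G)) + G = (3 + G) + G = 3 + 2*G)
-315*l(P(-4)) = -315*(3 + 2*(2*(-4)*(4 - 4))) = -315*(3 + 2*(2*(-4)*0)) = -315*(3 + 2*0) = -315*(3 + 0) = -315*3 = -945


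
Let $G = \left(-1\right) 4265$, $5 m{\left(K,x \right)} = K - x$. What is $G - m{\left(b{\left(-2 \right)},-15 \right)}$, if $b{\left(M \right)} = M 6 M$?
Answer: $- \frac{21364}{5} \approx -4272.8$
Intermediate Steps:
$b{\left(M \right)} = 6 M^{2}$ ($b{\left(M \right)} = 6 M M = 6 M^{2}$)
$m{\left(K,x \right)} = - \frac{x}{5} + \frac{K}{5}$ ($m{\left(K,x \right)} = \frac{K - x}{5} = - \frac{x}{5} + \frac{K}{5}$)
$G = -4265$
$G - m{\left(b{\left(-2 \right)},-15 \right)} = -4265 - \left(\left(- \frac{1}{5}\right) \left(-15\right) + \frac{6 \left(-2\right)^{2}}{5}\right) = -4265 - \left(3 + \frac{6 \cdot 4}{5}\right) = -4265 - \left(3 + \frac{1}{5} \cdot 24\right) = -4265 - \left(3 + \frac{24}{5}\right) = -4265 - \frac{39}{5} = - \frac{21364}{5}$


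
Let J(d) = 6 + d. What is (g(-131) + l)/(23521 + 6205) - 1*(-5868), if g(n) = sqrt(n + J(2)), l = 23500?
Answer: 87227834/14863 + I*sqrt(123)/29726 ≈ 5868.8 + 0.00037309*I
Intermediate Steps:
g(n) = sqrt(8 + n) (g(n) = sqrt(n + (6 + 2)) = sqrt(n + 8) = sqrt(8 + n))
(g(-131) + l)/(23521 + 6205) - 1*(-5868) = (sqrt(8 - 131) + 23500)/(23521 + 6205) - 1*(-5868) = (sqrt(-123) + 23500)/29726 + 5868 = (I*sqrt(123) + 23500)*(1/29726) + 5868 = (23500 + I*sqrt(123))*(1/29726) + 5868 = (11750/14863 + I*sqrt(123)/29726) + 5868 = 87227834/14863 + I*sqrt(123)/29726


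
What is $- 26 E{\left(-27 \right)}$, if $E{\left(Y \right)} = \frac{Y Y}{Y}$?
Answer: $702$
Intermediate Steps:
$E{\left(Y \right)} = Y$ ($E{\left(Y \right)} = \frac{Y^{2}}{Y} = Y$)
$- 26 E{\left(-27 \right)} = \left(-26\right) \left(-27\right) = 702$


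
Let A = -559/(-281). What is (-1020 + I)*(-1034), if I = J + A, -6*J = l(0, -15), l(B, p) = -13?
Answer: 885472621/843 ≈ 1.0504e+6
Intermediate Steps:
J = 13/6 (J = -⅙*(-13) = 13/6 ≈ 2.1667)
A = 559/281 (A = -559*(-1/281) = 559/281 ≈ 1.9893)
I = 7007/1686 (I = 13/6 + 559/281 = 7007/1686 ≈ 4.1560)
(-1020 + I)*(-1034) = (-1020 + 7007/1686)*(-1034) = -1712713/1686*(-1034) = 885472621/843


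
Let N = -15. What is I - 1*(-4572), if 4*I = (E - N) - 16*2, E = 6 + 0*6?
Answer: 18277/4 ≈ 4569.3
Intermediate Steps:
E = 6 (E = 6 + 0 = 6)
I = -11/4 (I = ((6 - 1*(-15)) - 16*2)/4 = ((6 + 15) - 32)/4 = (21 - 32)/4 = (¼)*(-11) = -11/4 ≈ -2.7500)
I - 1*(-4572) = -11/4 - 1*(-4572) = -11/4 + 4572 = 18277/4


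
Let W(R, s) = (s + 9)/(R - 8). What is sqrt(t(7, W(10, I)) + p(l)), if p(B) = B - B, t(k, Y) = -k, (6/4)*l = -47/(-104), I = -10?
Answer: I*sqrt(7) ≈ 2.6458*I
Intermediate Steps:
W(R, s) = (9 + s)/(-8 + R)
l = 47/156 (l = 2*(-47/(-104))/3 = 2*(-47*(-1/104))/3 = (2/3)*(47/104) = 47/156 ≈ 0.30128)
p(B) = 0
sqrt(t(7, W(10, I)) + p(l)) = sqrt(-1*7 + 0) = sqrt(-7 + 0) = sqrt(-7) = I*sqrt(7)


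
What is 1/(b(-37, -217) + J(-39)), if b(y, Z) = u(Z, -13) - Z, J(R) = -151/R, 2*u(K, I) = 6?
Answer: 39/8731 ≈ 0.0044668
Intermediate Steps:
u(K, I) = 3 (u(K, I) = (1/2)*6 = 3)
b(y, Z) = 3 - Z
1/(b(-37, -217) + J(-39)) = 1/((3 - 1*(-217)) - 151/(-39)) = 1/((3 + 217) - 151*(-1/39)) = 1/(220 + 151/39) = 1/(8731/39) = 39/8731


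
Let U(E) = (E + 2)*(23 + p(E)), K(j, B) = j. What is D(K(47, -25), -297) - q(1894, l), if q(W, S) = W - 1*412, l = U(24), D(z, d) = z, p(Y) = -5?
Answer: -1435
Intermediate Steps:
U(E) = 36 + 18*E (U(E) = (E + 2)*(23 - 5) = (2 + E)*18 = 36 + 18*E)
l = 468 (l = 36 + 18*24 = 36 + 432 = 468)
q(W, S) = -412 + W (q(W, S) = W - 412 = -412 + W)
D(K(47, -25), -297) - q(1894, l) = 47 - (-412 + 1894) = 47 - 1*1482 = 47 - 1482 = -1435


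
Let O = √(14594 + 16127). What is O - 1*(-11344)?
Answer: 11344 + √30721 ≈ 11519.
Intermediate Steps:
O = √30721 ≈ 175.27
O - 1*(-11344) = √30721 - 1*(-11344) = √30721 + 11344 = 11344 + √30721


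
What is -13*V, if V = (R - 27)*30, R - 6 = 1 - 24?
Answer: 17160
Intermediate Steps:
R = -17 (R = 6 + (1 - 24) = 6 - 23 = -17)
V = -1320 (V = (-17 - 27)*30 = -44*30 = -1320)
-13*V = -13*(-1320) = 17160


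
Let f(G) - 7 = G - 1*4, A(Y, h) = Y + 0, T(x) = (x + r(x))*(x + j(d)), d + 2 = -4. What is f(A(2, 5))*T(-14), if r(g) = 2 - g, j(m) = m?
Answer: -200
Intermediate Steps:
d = -6 (d = -2 - 4 = -6)
T(x) = -12 + 2*x (T(x) = (x + (2 - x))*(x - 6) = 2*(-6 + x) = -12 + 2*x)
A(Y, h) = Y
f(G) = 3 + G (f(G) = 7 + (G - 1*4) = 7 + (G - 4) = 7 + (-4 + G) = 3 + G)
f(A(2, 5))*T(-14) = (3 + 2)*(-12 + 2*(-14)) = 5*(-12 - 28) = 5*(-40) = -200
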